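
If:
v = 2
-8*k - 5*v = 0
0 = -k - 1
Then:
No Solution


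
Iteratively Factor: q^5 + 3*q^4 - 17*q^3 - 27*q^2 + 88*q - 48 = (q - 1)*(q^4 + 4*q^3 - 13*q^2 - 40*q + 48) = (q - 1)*(q + 4)*(q^3 - 13*q + 12) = (q - 3)*(q - 1)*(q + 4)*(q^2 + 3*q - 4) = (q - 3)*(q - 1)*(q + 4)^2*(q - 1)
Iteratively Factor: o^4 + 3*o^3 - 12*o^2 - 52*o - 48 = (o + 2)*(o^3 + o^2 - 14*o - 24) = (o - 4)*(o + 2)*(o^2 + 5*o + 6) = (o - 4)*(o + 2)^2*(o + 3)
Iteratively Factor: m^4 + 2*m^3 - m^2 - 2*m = (m)*(m^3 + 2*m^2 - m - 2) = m*(m + 1)*(m^2 + m - 2) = m*(m - 1)*(m + 1)*(m + 2)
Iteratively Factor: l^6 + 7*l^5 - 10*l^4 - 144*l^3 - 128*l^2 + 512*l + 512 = (l + 1)*(l^5 + 6*l^4 - 16*l^3 - 128*l^2 + 512) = (l + 1)*(l + 4)*(l^4 + 2*l^3 - 24*l^2 - 32*l + 128) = (l - 2)*(l + 1)*(l + 4)*(l^3 + 4*l^2 - 16*l - 64) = (l - 4)*(l - 2)*(l + 1)*(l + 4)*(l^2 + 8*l + 16) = (l - 4)*(l - 2)*(l + 1)*(l + 4)^2*(l + 4)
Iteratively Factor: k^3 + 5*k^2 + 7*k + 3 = (k + 3)*(k^2 + 2*k + 1) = (k + 1)*(k + 3)*(k + 1)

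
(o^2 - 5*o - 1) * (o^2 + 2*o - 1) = o^4 - 3*o^3 - 12*o^2 + 3*o + 1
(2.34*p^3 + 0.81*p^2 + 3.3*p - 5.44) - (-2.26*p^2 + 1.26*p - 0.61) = 2.34*p^3 + 3.07*p^2 + 2.04*p - 4.83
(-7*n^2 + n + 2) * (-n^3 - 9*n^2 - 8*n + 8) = 7*n^5 + 62*n^4 + 45*n^3 - 82*n^2 - 8*n + 16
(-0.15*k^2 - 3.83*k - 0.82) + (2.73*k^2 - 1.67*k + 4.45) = 2.58*k^2 - 5.5*k + 3.63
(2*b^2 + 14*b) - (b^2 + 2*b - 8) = b^2 + 12*b + 8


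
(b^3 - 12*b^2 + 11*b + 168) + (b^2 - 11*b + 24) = b^3 - 11*b^2 + 192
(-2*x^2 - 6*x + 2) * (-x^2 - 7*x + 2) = 2*x^4 + 20*x^3 + 36*x^2 - 26*x + 4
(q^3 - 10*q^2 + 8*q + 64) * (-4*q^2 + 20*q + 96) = -4*q^5 + 60*q^4 - 136*q^3 - 1056*q^2 + 2048*q + 6144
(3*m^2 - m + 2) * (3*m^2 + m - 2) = 9*m^4 - m^2 + 4*m - 4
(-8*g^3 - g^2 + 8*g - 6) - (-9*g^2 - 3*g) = -8*g^3 + 8*g^2 + 11*g - 6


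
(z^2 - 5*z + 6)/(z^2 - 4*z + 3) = (z - 2)/(z - 1)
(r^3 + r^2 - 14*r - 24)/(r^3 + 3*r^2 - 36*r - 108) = (r^2 - 2*r - 8)/(r^2 - 36)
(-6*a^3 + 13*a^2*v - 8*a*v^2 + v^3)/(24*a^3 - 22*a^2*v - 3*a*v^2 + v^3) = (-a + v)/(4*a + v)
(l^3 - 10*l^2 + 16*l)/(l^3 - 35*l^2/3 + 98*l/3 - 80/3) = 3*l/(3*l - 5)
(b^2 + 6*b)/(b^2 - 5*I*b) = (b + 6)/(b - 5*I)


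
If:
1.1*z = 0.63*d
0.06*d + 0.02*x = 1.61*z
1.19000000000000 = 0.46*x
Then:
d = 0.06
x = 2.59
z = 0.03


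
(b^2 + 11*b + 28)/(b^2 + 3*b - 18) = (b^2 + 11*b + 28)/(b^2 + 3*b - 18)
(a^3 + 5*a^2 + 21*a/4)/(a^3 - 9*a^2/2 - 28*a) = (a + 3/2)/(a - 8)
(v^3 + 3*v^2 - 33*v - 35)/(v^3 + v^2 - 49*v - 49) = (v - 5)/(v - 7)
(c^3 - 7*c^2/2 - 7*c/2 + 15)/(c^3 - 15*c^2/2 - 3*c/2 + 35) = (c - 3)/(c - 7)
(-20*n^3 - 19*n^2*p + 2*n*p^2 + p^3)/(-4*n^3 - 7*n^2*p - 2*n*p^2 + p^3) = (5*n + p)/(n + p)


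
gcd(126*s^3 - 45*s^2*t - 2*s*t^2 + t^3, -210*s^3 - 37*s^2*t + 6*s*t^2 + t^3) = 42*s^2 - s*t - t^2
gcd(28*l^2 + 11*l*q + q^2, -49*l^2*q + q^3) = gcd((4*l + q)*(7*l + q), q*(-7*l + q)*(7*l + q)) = 7*l + q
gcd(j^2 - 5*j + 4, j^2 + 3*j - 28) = j - 4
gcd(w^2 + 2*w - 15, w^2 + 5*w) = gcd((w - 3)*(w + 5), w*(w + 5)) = w + 5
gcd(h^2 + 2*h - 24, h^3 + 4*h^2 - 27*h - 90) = h + 6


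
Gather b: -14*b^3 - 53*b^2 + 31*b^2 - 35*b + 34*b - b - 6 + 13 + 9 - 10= -14*b^3 - 22*b^2 - 2*b + 6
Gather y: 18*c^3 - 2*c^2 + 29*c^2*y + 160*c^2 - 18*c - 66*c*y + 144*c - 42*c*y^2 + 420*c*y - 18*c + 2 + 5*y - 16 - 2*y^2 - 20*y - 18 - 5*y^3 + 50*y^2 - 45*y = 18*c^3 + 158*c^2 + 108*c - 5*y^3 + y^2*(48 - 42*c) + y*(29*c^2 + 354*c - 60) - 32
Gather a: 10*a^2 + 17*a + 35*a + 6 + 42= 10*a^2 + 52*a + 48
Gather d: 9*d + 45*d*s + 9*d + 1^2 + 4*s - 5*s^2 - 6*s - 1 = d*(45*s + 18) - 5*s^2 - 2*s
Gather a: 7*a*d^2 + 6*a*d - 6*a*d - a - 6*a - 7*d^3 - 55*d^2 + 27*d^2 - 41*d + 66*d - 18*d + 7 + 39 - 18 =a*(7*d^2 - 7) - 7*d^3 - 28*d^2 + 7*d + 28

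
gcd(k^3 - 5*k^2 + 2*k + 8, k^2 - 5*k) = 1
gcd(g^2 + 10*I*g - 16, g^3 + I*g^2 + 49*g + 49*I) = 1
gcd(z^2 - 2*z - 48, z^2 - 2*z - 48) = z^2 - 2*z - 48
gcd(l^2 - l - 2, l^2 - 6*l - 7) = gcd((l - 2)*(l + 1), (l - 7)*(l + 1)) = l + 1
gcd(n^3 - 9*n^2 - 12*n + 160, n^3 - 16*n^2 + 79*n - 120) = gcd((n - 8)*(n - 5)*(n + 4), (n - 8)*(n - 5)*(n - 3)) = n^2 - 13*n + 40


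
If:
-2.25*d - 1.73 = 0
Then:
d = -0.77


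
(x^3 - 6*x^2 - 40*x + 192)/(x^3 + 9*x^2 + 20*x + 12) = (x^2 - 12*x + 32)/(x^2 + 3*x + 2)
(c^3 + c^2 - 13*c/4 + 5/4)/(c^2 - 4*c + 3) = (c^2 + 2*c - 5/4)/(c - 3)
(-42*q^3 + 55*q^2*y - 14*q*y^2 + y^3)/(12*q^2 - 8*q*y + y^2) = (7*q^2 - 8*q*y + y^2)/(-2*q + y)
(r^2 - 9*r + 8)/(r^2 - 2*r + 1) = (r - 8)/(r - 1)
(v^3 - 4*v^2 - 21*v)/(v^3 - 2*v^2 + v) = (v^2 - 4*v - 21)/(v^2 - 2*v + 1)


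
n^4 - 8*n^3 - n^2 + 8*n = n*(n - 8)*(n - 1)*(n + 1)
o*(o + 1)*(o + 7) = o^3 + 8*o^2 + 7*o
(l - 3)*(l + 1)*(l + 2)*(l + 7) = l^4 + 7*l^3 - 7*l^2 - 55*l - 42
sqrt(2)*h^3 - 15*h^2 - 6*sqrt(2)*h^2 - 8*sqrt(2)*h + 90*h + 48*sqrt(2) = (h - 6)*(h - 8*sqrt(2))*(sqrt(2)*h + 1)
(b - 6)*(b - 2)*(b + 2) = b^3 - 6*b^2 - 4*b + 24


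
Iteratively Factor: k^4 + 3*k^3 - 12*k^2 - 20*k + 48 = (k + 4)*(k^3 - k^2 - 8*k + 12) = (k - 2)*(k + 4)*(k^2 + k - 6) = (k - 2)*(k + 3)*(k + 4)*(k - 2)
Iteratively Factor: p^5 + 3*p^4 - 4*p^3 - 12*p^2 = (p + 2)*(p^4 + p^3 - 6*p^2) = (p - 2)*(p + 2)*(p^3 + 3*p^2) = p*(p - 2)*(p + 2)*(p^2 + 3*p) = p^2*(p - 2)*(p + 2)*(p + 3)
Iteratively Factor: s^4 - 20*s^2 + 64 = (s + 4)*(s^3 - 4*s^2 - 4*s + 16) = (s + 2)*(s + 4)*(s^2 - 6*s + 8) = (s - 2)*(s + 2)*(s + 4)*(s - 4)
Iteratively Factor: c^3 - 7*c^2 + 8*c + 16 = (c - 4)*(c^2 - 3*c - 4) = (c - 4)^2*(c + 1)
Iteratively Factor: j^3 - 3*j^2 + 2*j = (j)*(j^2 - 3*j + 2) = j*(j - 2)*(j - 1)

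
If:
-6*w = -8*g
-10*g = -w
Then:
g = 0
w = 0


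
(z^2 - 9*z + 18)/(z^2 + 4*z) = (z^2 - 9*z + 18)/(z*(z + 4))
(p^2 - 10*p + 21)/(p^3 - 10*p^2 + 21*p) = 1/p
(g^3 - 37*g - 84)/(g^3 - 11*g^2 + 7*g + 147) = (g + 4)/(g - 7)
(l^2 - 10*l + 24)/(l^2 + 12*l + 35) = (l^2 - 10*l + 24)/(l^2 + 12*l + 35)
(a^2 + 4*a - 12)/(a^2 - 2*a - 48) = (a - 2)/(a - 8)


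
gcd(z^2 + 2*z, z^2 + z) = z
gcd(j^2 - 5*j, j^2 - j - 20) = j - 5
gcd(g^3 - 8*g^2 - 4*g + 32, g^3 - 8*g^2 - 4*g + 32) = g^3 - 8*g^2 - 4*g + 32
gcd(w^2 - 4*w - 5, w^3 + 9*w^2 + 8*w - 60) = 1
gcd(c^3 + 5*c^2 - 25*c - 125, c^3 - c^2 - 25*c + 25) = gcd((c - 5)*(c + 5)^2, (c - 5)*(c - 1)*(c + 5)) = c^2 - 25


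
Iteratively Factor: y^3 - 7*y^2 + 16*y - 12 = (y - 3)*(y^2 - 4*y + 4) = (y - 3)*(y - 2)*(y - 2)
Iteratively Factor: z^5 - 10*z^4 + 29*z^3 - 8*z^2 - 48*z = (z - 4)*(z^4 - 6*z^3 + 5*z^2 + 12*z) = (z - 4)*(z + 1)*(z^3 - 7*z^2 + 12*z) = (z - 4)*(z - 3)*(z + 1)*(z^2 - 4*z) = (z - 4)^2*(z - 3)*(z + 1)*(z)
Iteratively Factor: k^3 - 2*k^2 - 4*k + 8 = (k - 2)*(k^2 - 4) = (k - 2)^2*(k + 2)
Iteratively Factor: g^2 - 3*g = (g)*(g - 3)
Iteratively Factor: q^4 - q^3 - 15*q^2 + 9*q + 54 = (q - 3)*(q^3 + 2*q^2 - 9*q - 18) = (q - 3)*(q + 2)*(q^2 - 9) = (q - 3)*(q + 2)*(q + 3)*(q - 3)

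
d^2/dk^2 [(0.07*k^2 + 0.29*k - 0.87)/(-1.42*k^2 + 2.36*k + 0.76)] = (-2.22044604925031e-16*k^4 - 1.63868*k^3 + 10.072344*k^2 - 19.371072*k + 12.528336)/(2.863288*k^6 - 14.276112*k^5 + 19.129104*k^4 + 2.137216*k^3 - 10.238112*k^2 - 4.089408*k - 0.438976)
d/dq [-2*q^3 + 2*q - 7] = 2 - 6*q^2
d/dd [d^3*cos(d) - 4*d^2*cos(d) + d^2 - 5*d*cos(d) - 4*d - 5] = -d^3*sin(d) + 4*d^2*sin(d) + 3*d^2*cos(d) + 5*d*sin(d) - 8*d*cos(d) + 2*d - 5*cos(d) - 4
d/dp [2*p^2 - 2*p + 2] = 4*p - 2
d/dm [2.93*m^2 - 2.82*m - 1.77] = 5.86*m - 2.82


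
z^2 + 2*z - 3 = (z - 1)*(z + 3)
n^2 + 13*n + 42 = (n + 6)*(n + 7)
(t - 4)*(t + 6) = t^2 + 2*t - 24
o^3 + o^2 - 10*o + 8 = (o - 2)*(o - 1)*(o + 4)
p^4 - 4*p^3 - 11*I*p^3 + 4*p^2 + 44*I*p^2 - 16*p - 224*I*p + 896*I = (p - 4)*(p - 8*I)*(p - 7*I)*(p + 4*I)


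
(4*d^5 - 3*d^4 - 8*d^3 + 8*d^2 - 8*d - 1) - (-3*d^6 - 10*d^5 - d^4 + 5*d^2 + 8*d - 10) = 3*d^6 + 14*d^5 - 2*d^4 - 8*d^3 + 3*d^2 - 16*d + 9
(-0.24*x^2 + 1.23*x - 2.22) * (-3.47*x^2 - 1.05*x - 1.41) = 0.8328*x^4 - 4.0161*x^3 + 6.7503*x^2 + 0.5967*x + 3.1302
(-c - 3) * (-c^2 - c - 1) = c^3 + 4*c^2 + 4*c + 3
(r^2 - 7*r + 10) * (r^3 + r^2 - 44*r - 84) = r^5 - 6*r^4 - 41*r^3 + 234*r^2 + 148*r - 840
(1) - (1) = 0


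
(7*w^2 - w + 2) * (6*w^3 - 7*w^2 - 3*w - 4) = 42*w^5 - 55*w^4 - 2*w^3 - 39*w^2 - 2*w - 8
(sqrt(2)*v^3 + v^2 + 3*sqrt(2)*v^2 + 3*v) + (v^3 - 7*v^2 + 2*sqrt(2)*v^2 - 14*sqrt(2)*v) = v^3 + sqrt(2)*v^3 - 6*v^2 + 5*sqrt(2)*v^2 - 14*sqrt(2)*v + 3*v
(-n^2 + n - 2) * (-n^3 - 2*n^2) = n^5 + n^4 + 4*n^2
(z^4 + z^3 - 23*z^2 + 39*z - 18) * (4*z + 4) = 4*z^5 + 8*z^4 - 88*z^3 + 64*z^2 + 84*z - 72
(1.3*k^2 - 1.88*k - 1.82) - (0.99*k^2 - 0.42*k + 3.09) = 0.31*k^2 - 1.46*k - 4.91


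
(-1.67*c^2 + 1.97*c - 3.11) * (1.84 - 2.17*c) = 3.6239*c^3 - 7.3477*c^2 + 10.3735*c - 5.7224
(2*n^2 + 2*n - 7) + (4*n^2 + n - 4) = 6*n^2 + 3*n - 11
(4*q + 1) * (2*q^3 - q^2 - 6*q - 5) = 8*q^4 - 2*q^3 - 25*q^2 - 26*q - 5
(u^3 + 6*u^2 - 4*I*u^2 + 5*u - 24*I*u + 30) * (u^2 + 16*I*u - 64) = u^5 + 6*u^4 + 12*I*u^4 + 5*u^3 + 72*I*u^3 + 30*u^2 + 336*I*u^2 - 320*u + 2016*I*u - 1920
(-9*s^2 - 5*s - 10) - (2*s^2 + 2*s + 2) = -11*s^2 - 7*s - 12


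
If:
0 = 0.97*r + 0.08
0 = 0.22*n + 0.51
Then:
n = -2.32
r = -0.08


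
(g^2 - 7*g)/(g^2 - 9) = g*(g - 7)/(g^2 - 9)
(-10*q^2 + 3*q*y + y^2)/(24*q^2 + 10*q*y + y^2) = (-10*q^2 + 3*q*y + y^2)/(24*q^2 + 10*q*y + y^2)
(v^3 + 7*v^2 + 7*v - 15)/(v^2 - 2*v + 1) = (v^2 + 8*v + 15)/(v - 1)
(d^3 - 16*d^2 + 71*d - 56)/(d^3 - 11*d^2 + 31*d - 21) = (d - 8)/(d - 3)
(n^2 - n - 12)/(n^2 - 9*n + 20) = (n + 3)/(n - 5)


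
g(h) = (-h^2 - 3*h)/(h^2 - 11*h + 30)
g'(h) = (11 - 2*h)*(-h^2 - 3*h)/(h^2 - 11*h + 30)^2 + (-2*h - 3)/(h^2 - 11*h + 30)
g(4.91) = -395.90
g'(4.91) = -4892.82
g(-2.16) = 0.03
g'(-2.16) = 0.03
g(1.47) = -0.41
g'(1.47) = -0.58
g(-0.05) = 0.00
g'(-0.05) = -0.09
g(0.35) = -0.04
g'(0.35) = -0.16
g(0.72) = -0.12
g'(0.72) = -0.25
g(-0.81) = 0.04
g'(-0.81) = -0.02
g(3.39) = -5.16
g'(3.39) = -7.50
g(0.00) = 0.00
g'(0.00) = -0.10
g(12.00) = -4.29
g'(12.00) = 0.68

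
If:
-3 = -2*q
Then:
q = 3/2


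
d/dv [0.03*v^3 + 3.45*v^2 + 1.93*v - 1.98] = 0.09*v^2 + 6.9*v + 1.93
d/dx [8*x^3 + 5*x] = 24*x^2 + 5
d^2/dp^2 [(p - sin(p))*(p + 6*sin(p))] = -5*p*sin(p) + 24*sin(p)^2 + 10*cos(p) - 10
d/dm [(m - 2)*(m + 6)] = 2*m + 4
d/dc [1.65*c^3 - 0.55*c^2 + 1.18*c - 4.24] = 4.95*c^2 - 1.1*c + 1.18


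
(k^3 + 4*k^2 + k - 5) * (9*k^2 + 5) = 9*k^5 + 36*k^4 + 14*k^3 - 25*k^2 + 5*k - 25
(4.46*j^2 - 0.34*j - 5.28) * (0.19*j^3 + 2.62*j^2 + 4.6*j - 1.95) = 0.8474*j^5 + 11.6206*j^4 + 18.622*j^3 - 24.0946*j^2 - 23.625*j + 10.296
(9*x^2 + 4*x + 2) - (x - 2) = 9*x^2 + 3*x + 4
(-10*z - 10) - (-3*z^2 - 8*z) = 3*z^2 - 2*z - 10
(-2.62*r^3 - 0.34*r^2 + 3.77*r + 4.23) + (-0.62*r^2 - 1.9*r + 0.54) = -2.62*r^3 - 0.96*r^2 + 1.87*r + 4.77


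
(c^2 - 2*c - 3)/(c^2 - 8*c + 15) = (c + 1)/(c - 5)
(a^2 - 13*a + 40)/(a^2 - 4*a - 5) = (a - 8)/(a + 1)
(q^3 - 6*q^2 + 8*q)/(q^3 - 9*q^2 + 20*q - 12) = q*(q - 4)/(q^2 - 7*q + 6)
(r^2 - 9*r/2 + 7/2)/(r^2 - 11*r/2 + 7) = (r - 1)/(r - 2)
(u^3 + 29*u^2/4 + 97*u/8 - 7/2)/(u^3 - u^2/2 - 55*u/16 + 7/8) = 2*(2*u^2 + 15*u + 28)/(4*u^2 - u - 14)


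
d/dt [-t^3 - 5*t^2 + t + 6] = -3*t^2 - 10*t + 1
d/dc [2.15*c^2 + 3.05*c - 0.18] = 4.3*c + 3.05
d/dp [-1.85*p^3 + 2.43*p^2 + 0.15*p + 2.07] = -5.55*p^2 + 4.86*p + 0.15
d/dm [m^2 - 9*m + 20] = 2*m - 9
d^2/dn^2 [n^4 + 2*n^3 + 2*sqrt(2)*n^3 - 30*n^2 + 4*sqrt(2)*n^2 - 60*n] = 12*n^2 + 12*n + 12*sqrt(2)*n - 60 + 8*sqrt(2)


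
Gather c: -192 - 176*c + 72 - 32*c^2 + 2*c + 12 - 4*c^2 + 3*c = -36*c^2 - 171*c - 108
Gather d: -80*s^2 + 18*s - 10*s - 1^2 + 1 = -80*s^2 + 8*s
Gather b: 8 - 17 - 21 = -30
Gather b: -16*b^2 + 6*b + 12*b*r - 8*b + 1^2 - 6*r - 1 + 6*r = -16*b^2 + b*(12*r - 2)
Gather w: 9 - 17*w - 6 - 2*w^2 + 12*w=-2*w^2 - 5*w + 3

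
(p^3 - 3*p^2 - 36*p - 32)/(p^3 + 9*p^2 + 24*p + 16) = (p - 8)/(p + 4)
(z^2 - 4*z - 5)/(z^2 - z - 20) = (z + 1)/(z + 4)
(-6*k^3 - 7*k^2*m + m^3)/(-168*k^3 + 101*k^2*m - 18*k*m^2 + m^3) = (2*k^2 + 3*k*m + m^2)/(56*k^2 - 15*k*m + m^2)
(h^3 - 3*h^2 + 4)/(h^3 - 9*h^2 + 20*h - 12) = (h^2 - h - 2)/(h^2 - 7*h + 6)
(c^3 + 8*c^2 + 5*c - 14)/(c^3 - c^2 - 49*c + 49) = (c + 2)/(c - 7)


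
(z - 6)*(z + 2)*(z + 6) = z^3 + 2*z^2 - 36*z - 72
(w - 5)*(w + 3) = w^2 - 2*w - 15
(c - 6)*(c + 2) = c^2 - 4*c - 12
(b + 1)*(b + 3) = b^2 + 4*b + 3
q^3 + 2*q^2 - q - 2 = (q - 1)*(q + 1)*(q + 2)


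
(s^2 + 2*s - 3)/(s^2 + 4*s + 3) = (s - 1)/(s + 1)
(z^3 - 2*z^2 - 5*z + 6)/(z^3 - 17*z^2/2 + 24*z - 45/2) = 2*(z^2 + z - 2)/(2*z^2 - 11*z + 15)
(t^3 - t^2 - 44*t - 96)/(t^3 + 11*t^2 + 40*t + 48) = (t - 8)/(t + 4)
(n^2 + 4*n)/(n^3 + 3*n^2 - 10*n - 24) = n/(n^2 - n - 6)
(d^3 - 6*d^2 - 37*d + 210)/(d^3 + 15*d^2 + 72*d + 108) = (d^2 - 12*d + 35)/(d^2 + 9*d + 18)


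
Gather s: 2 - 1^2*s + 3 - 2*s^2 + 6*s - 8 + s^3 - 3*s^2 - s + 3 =s^3 - 5*s^2 + 4*s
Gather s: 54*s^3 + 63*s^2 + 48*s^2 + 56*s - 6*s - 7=54*s^3 + 111*s^2 + 50*s - 7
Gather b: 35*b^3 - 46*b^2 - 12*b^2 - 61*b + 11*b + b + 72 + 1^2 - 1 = 35*b^3 - 58*b^2 - 49*b + 72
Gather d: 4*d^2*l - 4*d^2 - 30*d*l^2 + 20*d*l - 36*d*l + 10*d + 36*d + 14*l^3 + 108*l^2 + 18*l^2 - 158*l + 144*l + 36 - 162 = d^2*(4*l - 4) + d*(-30*l^2 - 16*l + 46) + 14*l^3 + 126*l^2 - 14*l - 126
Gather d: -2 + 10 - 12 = -4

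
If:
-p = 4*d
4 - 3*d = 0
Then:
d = 4/3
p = -16/3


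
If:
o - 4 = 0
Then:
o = 4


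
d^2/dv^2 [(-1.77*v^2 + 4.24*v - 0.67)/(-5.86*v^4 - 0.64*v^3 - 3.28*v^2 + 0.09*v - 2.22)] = (364.686552*v^8 - 1707.3696*v^7 + 139.131856*v^6 - 412.81236*v^5 - 383.743776*v^4 + 998.388056*v^3 - 66.6170400000001*v^2 + 178.345584*v + 6.005742)/(201.230056*v^12 + 65.932032*v^11 + 345.102432*v^10 + 64.798324*v^9 + 419.839656*v^8 + 60.121632*v^7 + 293.045374*v^6 + 18.04716*v^5 + 157.604688*v^4 + 5.529735*v^3 + 48.549402*v^2 - 1.330668*v + 10.941048)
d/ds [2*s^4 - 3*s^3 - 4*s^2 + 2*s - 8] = 8*s^3 - 9*s^2 - 8*s + 2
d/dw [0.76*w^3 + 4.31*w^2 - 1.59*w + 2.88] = 2.28*w^2 + 8.62*w - 1.59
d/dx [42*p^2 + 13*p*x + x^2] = 13*p + 2*x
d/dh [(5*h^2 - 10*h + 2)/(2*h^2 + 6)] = (5*h^2 + 13*h - 15)/(h^4 + 6*h^2 + 9)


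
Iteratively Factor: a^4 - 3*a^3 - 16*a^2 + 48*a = (a + 4)*(a^3 - 7*a^2 + 12*a) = a*(a + 4)*(a^2 - 7*a + 12) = a*(a - 4)*(a + 4)*(a - 3)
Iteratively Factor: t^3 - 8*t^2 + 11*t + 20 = (t - 4)*(t^2 - 4*t - 5) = (t - 5)*(t - 4)*(t + 1)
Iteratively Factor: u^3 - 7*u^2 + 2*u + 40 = (u + 2)*(u^2 - 9*u + 20) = (u - 5)*(u + 2)*(u - 4)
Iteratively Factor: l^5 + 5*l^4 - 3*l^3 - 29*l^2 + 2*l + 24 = (l + 3)*(l^4 + 2*l^3 - 9*l^2 - 2*l + 8) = (l + 3)*(l + 4)*(l^3 - 2*l^2 - l + 2) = (l - 2)*(l + 3)*(l + 4)*(l^2 - 1) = (l - 2)*(l - 1)*(l + 3)*(l + 4)*(l + 1)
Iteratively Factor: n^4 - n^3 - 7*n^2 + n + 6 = (n + 2)*(n^3 - 3*n^2 - n + 3) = (n - 1)*(n + 2)*(n^2 - 2*n - 3) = (n - 1)*(n + 1)*(n + 2)*(n - 3)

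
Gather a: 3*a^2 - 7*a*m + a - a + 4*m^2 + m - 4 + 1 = 3*a^2 - 7*a*m + 4*m^2 + m - 3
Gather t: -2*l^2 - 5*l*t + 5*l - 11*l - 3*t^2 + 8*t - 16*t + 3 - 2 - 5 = -2*l^2 - 6*l - 3*t^2 + t*(-5*l - 8) - 4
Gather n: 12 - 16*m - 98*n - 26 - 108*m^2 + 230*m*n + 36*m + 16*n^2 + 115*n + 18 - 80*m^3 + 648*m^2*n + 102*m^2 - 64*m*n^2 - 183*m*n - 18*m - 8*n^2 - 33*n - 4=-80*m^3 - 6*m^2 + 2*m + n^2*(8 - 64*m) + n*(648*m^2 + 47*m - 16)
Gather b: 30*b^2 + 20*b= 30*b^2 + 20*b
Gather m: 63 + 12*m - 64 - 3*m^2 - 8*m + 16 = -3*m^2 + 4*m + 15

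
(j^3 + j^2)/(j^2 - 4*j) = j*(j + 1)/(j - 4)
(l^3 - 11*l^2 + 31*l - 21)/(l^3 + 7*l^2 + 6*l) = (l^3 - 11*l^2 + 31*l - 21)/(l*(l^2 + 7*l + 6))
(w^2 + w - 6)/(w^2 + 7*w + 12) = (w - 2)/(w + 4)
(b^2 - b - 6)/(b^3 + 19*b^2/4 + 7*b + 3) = 4*(b - 3)/(4*b^2 + 11*b + 6)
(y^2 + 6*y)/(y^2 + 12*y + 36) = y/(y + 6)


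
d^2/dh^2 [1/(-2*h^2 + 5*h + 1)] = 2*(-4*h^2 + 10*h + (4*h - 5)^2 + 2)/(-2*h^2 + 5*h + 1)^3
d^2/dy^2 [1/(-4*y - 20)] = -1/(2*(y + 5)^3)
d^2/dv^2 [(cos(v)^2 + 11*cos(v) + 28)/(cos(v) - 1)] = (-4*sin(v)^4 + 180*sin(v)^2 - 147*cos(v) + 3*cos(3*v) + 144)/(4*(cos(v) - 1)^3)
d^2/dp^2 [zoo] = 0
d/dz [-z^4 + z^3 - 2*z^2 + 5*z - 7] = -4*z^3 + 3*z^2 - 4*z + 5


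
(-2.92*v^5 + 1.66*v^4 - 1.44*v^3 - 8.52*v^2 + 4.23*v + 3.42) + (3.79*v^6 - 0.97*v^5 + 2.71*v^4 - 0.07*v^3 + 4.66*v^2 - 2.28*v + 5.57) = 3.79*v^6 - 3.89*v^5 + 4.37*v^4 - 1.51*v^3 - 3.86*v^2 + 1.95*v + 8.99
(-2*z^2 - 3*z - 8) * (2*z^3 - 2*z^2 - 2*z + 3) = -4*z^5 - 2*z^4 - 6*z^3 + 16*z^2 + 7*z - 24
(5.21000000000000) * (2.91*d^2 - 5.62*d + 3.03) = 15.1611*d^2 - 29.2802*d + 15.7863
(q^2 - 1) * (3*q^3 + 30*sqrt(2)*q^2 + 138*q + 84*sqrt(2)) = 3*q^5 + 30*sqrt(2)*q^4 + 135*q^3 + 54*sqrt(2)*q^2 - 138*q - 84*sqrt(2)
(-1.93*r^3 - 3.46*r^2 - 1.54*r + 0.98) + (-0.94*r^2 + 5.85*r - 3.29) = -1.93*r^3 - 4.4*r^2 + 4.31*r - 2.31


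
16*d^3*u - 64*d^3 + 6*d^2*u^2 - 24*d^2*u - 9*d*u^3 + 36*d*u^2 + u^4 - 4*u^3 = (-8*d + u)*(-2*d + u)*(d + u)*(u - 4)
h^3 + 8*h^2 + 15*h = h*(h + 3)*(h + 5)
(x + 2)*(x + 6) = x^2 + 8*x + 12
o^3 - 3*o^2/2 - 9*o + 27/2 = (o - 3)*(o - 3/2)*(o + 3)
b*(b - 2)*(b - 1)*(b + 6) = b^4 + 3*b^3 - 16*b^2 + 12*b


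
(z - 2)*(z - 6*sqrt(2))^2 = z^3 - 12*sqrt(2)*z^2 - 2*z^2 + 24*sqrt(2)*z + 72*z - 144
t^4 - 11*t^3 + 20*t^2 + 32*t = t*(t - 8)*(t - 4)*(t + 1)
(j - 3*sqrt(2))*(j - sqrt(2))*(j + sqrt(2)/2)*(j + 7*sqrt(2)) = j^4 + 7*sqrt(2)*j^3/2 - 47*j^2 + 17*sqrt(2)*j + 42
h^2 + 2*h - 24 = (h - 4)*(h + 6)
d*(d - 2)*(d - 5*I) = d^3 - 2*d^2 - 5*I*d^2 + 10*I*d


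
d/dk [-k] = -1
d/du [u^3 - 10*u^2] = u*(3*u - 20)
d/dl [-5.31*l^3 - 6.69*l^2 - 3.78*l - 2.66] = -15.93*l^2 - 13.38*l - 3.78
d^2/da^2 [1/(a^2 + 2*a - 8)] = 2*(-a^2 - 2*a + 4*(a + 1)^2 + 8)/(a^2 + 2*a - 8)^3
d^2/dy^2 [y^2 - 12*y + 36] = 2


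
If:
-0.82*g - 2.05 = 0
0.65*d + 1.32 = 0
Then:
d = -2.03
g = -2.50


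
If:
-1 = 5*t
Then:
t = -1/5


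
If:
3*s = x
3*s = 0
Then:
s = 0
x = 0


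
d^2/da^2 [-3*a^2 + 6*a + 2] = -6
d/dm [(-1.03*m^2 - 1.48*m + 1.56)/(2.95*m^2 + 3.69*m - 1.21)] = (0.565300000000001*m^2 - 6.7114*m - 3.9656)/(8.7025*m^4 + 21.771*m^3 + 6.4771*m^2 - 8.9298*m + 1.4641)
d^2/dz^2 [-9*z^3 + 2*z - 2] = -54*z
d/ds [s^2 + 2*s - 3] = 2*s + 2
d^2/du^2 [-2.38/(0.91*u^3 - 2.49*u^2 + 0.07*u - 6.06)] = ((12.9948*u - 11.8524)*(0.91*u^3 - 2.49*u^2 + 0.07*u - 6.06) - 2.38*(2.73*u^2 - 4.98*u + 0.07)*(5.46*u^2 - 9.96*u + 0.14))/(0.91*u^3 - 2.49*u^2 + 0.07*u - 6.06)^3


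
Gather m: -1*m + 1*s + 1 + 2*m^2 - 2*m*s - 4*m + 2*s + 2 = 2*m^2 + m*(-2*s - 5) + 3*s + 3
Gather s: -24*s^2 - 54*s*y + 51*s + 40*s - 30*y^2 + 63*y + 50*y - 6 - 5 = -24*s^2 + s*(91 - 54*y) - 30*y^2 + 113*y - 11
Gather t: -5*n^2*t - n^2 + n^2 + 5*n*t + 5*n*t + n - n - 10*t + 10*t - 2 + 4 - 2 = t*(-5*n^2 + 10*n)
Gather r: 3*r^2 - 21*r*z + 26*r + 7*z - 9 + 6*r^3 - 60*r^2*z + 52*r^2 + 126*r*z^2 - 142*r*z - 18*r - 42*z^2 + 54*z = 6*r^3 + r^2*(55 - 60*z) + r*(126*z^2 - 163*z + 8) - 42*z^2 + 61*z - 9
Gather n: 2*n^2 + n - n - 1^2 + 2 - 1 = 2*n^2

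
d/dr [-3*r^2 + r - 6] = 1 - 6*r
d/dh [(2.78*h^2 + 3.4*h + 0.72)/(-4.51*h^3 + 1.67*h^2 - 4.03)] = (12.5378*h^4 + 30.668*h^3 + 4.0636*h^2 - 24.8116*h - 13.702)/(20.3401*h^6 - 15.0634*h^5 + 2.7889*h^4 + 36.3506*h^3 - 13.4602*h^2 + 16.2409)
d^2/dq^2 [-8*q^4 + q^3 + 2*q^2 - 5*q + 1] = -96*q^2 + 6*q + 4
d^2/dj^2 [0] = 0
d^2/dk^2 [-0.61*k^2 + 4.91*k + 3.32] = -1.22000000000000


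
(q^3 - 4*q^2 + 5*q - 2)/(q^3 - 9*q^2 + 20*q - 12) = (q - 1)/(q - 6)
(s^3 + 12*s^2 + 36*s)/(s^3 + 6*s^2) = (s + 6)/s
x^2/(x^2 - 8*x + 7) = x^2/(x^2 - 8*x + 7)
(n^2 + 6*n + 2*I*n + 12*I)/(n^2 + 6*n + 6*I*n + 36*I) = (n + 2*I)/(n + 6*I)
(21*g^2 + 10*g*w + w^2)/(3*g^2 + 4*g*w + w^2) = (7*g + w)/(g + w)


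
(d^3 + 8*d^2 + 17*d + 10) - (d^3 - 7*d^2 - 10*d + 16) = 15*d^2 + 27*d - 6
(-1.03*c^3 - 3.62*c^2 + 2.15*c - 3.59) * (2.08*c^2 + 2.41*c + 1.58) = -2.1424*c^5 - 10.0119*c^4 - 5.8796*c^3 - 8.0053*c^2 - 5.2549*c - 5.6722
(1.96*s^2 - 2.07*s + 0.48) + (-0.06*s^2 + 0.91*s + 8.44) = 1.9*s^2 - 1.16*s + 8.92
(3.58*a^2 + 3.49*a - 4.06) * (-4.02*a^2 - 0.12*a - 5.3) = -14.3916*a^4 - 14.4594*a^3 - 3.0716*a^2 - 18.0098*a + 21.518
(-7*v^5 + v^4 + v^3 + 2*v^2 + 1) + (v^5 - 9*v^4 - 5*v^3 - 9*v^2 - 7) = -6*v^5 - 8*v^4 - 4*v^3 - 7*v^2 - 6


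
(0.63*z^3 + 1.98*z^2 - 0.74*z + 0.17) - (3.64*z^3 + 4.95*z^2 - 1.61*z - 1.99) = -3.01*z^3 - 2.97*z^2 + 0.87*z + 2.16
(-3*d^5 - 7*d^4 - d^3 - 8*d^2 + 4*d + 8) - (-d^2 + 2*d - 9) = -3*d^5 - 7*d^4 - d^3 - 7*d^2 + 2*d + 17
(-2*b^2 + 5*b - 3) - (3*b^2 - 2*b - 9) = -5*b^2 + 7*b + 6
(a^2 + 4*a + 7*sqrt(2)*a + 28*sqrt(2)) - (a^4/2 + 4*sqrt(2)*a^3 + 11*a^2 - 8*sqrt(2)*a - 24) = -a^4/2 - 4*sqrt(2)*a^3 - 10*a^2 + 4*a + 15*sqrt(2)*a + 24 + 28*sqrt(2)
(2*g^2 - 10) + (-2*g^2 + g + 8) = g - 2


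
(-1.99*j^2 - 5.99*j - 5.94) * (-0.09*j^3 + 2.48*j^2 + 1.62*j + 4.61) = 0.1791*j^5 - 4.3961*j^4 - 17.5444*j^3 - 33.6089*j^2 - 37.2367*j - 27.3834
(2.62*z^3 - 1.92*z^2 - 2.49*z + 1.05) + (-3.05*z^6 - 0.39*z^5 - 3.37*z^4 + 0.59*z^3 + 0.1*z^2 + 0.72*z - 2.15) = -3.05*z^6 - 0.39*z^5 - 3.37*z^4 + 3.21*z^3 - 1.82*z^2 - 1.77*z - 1.1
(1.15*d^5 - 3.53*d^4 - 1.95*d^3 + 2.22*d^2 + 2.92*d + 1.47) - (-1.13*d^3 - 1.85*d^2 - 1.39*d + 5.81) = 1.15*d^5 - 3.53*d^4 - 0.82*d^3 + 4.07*d^2 + 4.31*d - 4.34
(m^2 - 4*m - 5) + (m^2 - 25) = 2*m^2 - 4*m - 30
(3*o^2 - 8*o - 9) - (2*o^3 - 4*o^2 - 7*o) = -2*o^3 + 7*o^2 - o - 9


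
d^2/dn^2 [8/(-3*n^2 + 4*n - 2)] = 16*(9*n^2 - 12*n - 4*(3*n - 2)^2 + 6)/(3*n^2 - 4*n + 2)^3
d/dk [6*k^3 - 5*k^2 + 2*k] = 18*k^2 - 10*k + 2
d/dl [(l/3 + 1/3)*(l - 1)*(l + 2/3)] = l^2 + 4*l/9 - 1/3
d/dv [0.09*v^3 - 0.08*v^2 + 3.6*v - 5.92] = 0.27*v^2 - 0.16*v + 3.6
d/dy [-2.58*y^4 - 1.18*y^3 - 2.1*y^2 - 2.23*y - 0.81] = -10.32*y^3 - 3.54*y^2 - 4.2*y - 2.23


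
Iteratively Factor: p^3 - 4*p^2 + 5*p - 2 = (p - 2)*(p^2 - 2*p + 1) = (p - 2)*(p - 1)*(p - 1)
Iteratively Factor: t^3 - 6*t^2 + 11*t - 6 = (t - 3)*(t^2 - 3*t + 2) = (t - 3)*(t - 2)*(t - 1)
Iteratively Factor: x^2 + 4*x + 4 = (x + 2)*(x + 2)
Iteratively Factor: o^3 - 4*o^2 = (o)*(o^2 - 4*o) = o*(o - 4)*(o)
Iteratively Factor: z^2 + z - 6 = (z + 3)*(z - 2)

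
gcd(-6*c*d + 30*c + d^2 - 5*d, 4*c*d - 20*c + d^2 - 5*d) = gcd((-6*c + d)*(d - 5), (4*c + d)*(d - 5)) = d - 5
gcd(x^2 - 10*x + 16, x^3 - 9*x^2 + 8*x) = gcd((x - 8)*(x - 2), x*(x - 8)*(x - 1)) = x - 8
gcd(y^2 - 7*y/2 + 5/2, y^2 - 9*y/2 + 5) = y - 5/2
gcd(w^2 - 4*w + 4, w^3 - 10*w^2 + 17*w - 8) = 1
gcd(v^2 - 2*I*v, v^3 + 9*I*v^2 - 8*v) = v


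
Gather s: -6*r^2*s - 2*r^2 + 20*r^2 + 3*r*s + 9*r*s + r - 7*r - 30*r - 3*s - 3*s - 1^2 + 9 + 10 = 18*r^2 - 36*r + s*(-6*r^2 + 12*r - 6) + 18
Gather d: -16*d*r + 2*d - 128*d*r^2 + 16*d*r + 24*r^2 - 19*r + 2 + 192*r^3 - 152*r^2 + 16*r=d*(2 - 128*r^2) + 192*r^3 - 128*r^2 - 3*r + 2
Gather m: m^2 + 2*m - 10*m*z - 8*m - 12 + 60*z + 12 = m^2 + m*(-10*z - 6) + 60*z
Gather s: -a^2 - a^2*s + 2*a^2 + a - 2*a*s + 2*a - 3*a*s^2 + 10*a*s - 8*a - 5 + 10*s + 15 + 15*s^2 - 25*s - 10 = a^2 - 5*a + s^2*(15 - 3*a) + s*(-a^2 + 8*a - 15)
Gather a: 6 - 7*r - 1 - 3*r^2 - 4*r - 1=-3*r^2 - 11*r + 4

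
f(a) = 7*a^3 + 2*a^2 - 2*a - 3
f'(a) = 21*a^2 + 4*a - 2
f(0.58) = -2.12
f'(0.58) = 7.38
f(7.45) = 2987.56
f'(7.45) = 1193.35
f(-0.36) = -2.35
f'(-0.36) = -0.72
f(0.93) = 2.50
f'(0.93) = 19.88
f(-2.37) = -80.21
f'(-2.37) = 106.47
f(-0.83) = -3.96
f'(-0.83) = 9.15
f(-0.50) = -2.38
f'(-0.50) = 1.25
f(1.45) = 19.65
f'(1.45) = 47.95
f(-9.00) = -4926.00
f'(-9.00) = 1663.00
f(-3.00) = -168.00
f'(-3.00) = 175.00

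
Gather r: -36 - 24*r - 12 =-24*r - 48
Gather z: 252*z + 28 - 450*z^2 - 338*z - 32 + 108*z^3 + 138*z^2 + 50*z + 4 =108*z^3 - 312*z^2 - 36*z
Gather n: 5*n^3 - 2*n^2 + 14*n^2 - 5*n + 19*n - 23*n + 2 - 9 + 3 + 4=5*n^3 + 12*n^2 - 9*n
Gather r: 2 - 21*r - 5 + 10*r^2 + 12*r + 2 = 10*r^2 - 9*r - 1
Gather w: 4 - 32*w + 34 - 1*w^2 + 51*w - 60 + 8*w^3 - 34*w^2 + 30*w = 8*w^3 - 35*w^2 + 49*w - 22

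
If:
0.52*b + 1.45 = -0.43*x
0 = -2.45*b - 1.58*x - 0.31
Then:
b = 9.30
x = -14.62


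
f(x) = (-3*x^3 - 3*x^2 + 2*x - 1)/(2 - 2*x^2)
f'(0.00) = 1.00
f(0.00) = -0.50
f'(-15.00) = 1.50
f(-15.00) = -21.02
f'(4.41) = 1.42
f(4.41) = 8.34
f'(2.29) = 0.82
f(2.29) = 5.68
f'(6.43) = 1.47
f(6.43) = 11.27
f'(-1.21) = 18.25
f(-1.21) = 2.69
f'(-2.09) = 2.00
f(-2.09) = -1.35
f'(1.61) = -1.75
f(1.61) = 5.68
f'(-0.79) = 18.12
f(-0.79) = -3.95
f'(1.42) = -5.46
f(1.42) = 6.30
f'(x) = 4*x*(-3*x^3 - 3*x^2 + 2*x - 1)/(2 - 2*x^2)^2 + (-9*x^2 - 6*x + 2)/(2 - 2*x^2)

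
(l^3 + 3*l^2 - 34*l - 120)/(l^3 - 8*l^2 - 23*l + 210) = (l + 4)/(l - 7)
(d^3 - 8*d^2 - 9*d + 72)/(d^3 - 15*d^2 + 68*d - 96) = (d + 3)/(d - 4)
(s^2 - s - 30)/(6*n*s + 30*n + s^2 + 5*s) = (s - 6)/(6*n + s)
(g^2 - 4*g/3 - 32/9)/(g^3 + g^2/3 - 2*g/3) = (9*g^2 - 12*g - 32)/(3*g*(3*g^2 + g - 2))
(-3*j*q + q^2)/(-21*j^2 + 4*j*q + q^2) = q/(7*j + q)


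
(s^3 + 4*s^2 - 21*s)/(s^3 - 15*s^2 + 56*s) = (s^2 + 4*s - 21)/(s^2 - 15*s + 56)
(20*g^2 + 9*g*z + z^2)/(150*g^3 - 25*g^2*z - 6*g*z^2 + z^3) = (4*g + z)/(30*g^2 - 11*g*z + z^2)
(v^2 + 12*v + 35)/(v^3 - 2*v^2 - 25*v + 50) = (v + 7)/(v^2 - 7*v + 10)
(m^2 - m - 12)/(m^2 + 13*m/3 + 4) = 3*(m - 4)/(3*m + 4)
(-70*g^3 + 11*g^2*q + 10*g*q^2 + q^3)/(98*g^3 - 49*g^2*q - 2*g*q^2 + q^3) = (5*g + q)/(-7*g + q)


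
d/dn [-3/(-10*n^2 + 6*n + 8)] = 3*(3 - 10*n)/(2*(-5*n^2 + 3*n + 4)^2)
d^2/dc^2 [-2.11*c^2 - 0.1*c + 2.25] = -4.22000000000000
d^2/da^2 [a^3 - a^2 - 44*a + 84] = 6*a - 2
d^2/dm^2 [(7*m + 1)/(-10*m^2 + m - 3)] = 2*(-(7*m + 1)*(20*m - 1)^2 + 3*(70*m + 1)*(10*m^2 - m + 3))/(10*m^2 - m + 3)^3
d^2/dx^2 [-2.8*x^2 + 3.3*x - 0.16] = -5.60000000000000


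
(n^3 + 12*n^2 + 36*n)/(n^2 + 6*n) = n + 6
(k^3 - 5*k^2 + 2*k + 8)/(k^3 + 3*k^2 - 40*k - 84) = (k^3 - 5*k^2 + 2*k + 8)/(k^3 + 3*k^2 - 40*k - 84)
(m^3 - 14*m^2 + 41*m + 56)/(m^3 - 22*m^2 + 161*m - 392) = (m + 1)/(m - 7)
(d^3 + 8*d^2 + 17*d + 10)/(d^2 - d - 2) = (d^2 + 7*d + 10)/(d - 2)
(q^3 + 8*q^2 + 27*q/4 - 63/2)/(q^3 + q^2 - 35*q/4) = (2*q^2 + 9*q - 18)/(q*(2*q - 5))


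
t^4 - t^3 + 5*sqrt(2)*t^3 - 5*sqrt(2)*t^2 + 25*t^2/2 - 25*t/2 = t*(t - 1)*(t + 5*sqrt(2)/2)^2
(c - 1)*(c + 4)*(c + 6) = c^3 + 9*c^2 + 14*c - 24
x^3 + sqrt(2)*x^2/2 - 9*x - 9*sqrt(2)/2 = (x - 3)*(x + 3)*(x + sqrt(2)/2)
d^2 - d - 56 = (d - 8)*(d + 7)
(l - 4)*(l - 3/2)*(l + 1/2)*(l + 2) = l^4 - 3*l^3 - 27*l^2/4 + 19*l/2 + 6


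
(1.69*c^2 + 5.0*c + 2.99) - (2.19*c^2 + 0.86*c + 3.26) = -0.5*c^2 + 4.14*c - 0.27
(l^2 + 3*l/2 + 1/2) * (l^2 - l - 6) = l^4 + l^3/2 - 7*l^2 - 19*l/2 - 3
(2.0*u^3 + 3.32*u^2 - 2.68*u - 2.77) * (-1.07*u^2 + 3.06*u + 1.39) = -2.14*u^5 + 2.5676*u^4 + 15.8068*u^3 - 0.622100000000001*u^2 - 12.2014*u - 3.8503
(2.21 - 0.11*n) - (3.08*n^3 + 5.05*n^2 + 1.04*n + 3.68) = -3.08*n^3 - 5.05*n^2 - 1.15*n - 1.47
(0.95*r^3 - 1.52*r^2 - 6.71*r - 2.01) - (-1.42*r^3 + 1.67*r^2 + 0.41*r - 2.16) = 2.37*r^3 - 3.19*r^2 - 7.12*r + 0.15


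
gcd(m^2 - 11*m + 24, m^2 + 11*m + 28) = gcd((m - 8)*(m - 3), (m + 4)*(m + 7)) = 1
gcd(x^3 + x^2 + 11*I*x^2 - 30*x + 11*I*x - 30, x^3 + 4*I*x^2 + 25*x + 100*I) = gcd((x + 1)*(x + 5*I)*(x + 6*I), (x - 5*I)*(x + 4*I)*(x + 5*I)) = x + 5*I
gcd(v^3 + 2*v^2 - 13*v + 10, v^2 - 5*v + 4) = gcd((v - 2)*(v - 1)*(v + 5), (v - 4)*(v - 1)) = v - 1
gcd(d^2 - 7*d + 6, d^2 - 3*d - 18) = d - 6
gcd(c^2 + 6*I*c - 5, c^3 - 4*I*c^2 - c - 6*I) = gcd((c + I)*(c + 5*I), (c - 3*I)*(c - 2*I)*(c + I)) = c + I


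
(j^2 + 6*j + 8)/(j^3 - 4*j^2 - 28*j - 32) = (j + 4)/(j^2 - 6*j - 16)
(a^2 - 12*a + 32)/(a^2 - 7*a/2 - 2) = 2*(a - 8)/(2*a + 1)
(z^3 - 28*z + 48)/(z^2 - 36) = (z^2 - 6*z + 8)/(z - 6)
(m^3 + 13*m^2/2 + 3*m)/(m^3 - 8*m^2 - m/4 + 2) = 2*m*(m + 6)/(2*m^2 - 17*m + 8)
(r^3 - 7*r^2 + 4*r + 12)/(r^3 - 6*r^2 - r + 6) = (r - 2)/(r - 1)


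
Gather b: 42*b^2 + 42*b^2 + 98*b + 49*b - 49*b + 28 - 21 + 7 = 84*b^2 + 98*b + 14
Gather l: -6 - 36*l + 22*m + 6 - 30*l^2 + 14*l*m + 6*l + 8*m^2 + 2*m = -30*l^2 + l*(14*m - 30) + 8*m^2 + 24*m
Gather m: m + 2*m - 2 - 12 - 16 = 3*m - 30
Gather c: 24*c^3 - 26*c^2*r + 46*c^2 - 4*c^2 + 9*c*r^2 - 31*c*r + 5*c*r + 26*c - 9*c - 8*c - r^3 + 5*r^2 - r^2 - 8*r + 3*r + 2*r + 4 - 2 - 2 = 24*c^3 + c^2*(42 - 26*r) + c*(9*r^2 - 26*r + 9) - r^3 + 4*r^2 - 3*r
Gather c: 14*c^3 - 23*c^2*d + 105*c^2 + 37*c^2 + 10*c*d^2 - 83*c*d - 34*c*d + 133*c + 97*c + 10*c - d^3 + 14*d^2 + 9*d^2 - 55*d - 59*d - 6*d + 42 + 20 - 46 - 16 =14*c^3 + c^2*(142 - 23*d) + c*(10*d^2 - 117*d + 240) - d^3 + 23*d^2 - 120*d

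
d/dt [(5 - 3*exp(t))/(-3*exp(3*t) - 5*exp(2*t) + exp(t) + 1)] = (-(3*exp(t) - 5)*(9*exp(2*t) + 10*exp(t) - 1) + 9*exp(3*t) + 15*exp(2*t) - 3*exp(t) - 3)*exp(t)/(3*exp(3*t) + 5*exp(2*t) - exp(t) - 1)^2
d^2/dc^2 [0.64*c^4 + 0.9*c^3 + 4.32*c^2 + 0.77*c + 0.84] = 7.68*c^2 + 5.4*c + 8.64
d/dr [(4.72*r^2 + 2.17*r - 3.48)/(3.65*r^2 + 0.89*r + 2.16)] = (-3.7197*r^2 + 45.7944*r + 7.7844)/(13.3225*r^4 + 6.497*r^3 + 16.5601*r^2 + 3.8448*r + 4.6656)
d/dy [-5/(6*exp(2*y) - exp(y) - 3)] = (60*exp(y) - 5)*exp(y)/(-6*exp(2*y) + exp(y) + 3)^2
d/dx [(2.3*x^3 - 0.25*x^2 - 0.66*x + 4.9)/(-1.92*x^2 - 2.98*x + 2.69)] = (-4.416*x^4 - 13.708*x^3 + 18.0388*x^2 + 17.471*x + 12.8266)/(3.6864*x^4 + 11.4432*x^3 - 1.4492*x^2 - 16.0324*x + 7.2361)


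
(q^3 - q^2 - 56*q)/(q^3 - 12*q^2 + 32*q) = (q + 7)/(q - 4)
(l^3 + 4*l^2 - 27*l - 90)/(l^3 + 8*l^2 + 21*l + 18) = (l^2 + l - 30)/(l^2 + 5*l + 6)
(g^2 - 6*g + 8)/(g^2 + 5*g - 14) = (g - 4)/(g + 7)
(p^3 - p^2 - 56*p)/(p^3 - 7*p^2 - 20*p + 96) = p*(p + 7)/(p^2 + p - 12)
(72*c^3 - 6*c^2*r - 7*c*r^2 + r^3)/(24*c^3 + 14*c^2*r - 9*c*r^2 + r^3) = (3*c + r)/(c + r)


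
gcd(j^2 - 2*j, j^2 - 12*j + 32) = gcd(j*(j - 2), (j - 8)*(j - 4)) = 1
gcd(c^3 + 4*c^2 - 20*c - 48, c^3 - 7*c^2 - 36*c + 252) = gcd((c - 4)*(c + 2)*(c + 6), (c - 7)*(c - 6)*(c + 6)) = c + 6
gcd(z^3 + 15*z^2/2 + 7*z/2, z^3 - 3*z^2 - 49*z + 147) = z + 7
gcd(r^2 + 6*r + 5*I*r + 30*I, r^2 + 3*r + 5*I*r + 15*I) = r + 5*I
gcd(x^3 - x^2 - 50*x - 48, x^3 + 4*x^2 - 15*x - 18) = x^2 + 7*x + 6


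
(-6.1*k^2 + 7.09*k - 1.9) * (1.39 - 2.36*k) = 14.396*k^3 - 25.2114*k^2 + 14.3391*k - 2.641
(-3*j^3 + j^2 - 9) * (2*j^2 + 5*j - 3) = -6*j^5 - 13*j^4 + 14*j^3 - 21*j^2 - 45*j + 27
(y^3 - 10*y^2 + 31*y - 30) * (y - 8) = y^4 - 18*y^3 + 111*y^2 - 278*y + 240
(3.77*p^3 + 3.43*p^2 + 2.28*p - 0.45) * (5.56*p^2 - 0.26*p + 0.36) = 20.9612*p^5 + 18.0906*p^4 + 13.1422*p^3 - 1.86*p^2 + 0.9378*p - 0.162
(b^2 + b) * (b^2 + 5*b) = b^4 + 6*b^3 + 5*b^2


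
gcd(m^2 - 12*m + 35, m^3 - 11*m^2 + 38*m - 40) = m - 5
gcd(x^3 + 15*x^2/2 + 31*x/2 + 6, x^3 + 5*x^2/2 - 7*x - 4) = x^2 + 9*x/2 + 2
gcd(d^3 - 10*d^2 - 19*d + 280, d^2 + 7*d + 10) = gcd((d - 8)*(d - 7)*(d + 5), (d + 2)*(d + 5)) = d + 5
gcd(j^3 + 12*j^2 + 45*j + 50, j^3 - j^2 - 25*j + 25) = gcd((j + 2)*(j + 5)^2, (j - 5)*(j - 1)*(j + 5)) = j + 5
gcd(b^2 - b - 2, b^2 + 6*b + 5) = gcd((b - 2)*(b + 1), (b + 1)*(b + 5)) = b + 1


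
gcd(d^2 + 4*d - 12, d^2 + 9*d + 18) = d + 6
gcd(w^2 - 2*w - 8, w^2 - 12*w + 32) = w - 4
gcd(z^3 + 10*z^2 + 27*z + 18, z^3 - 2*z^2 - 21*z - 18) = z^2 + 4*z + 3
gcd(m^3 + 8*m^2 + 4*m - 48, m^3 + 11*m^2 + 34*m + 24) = m^2 + 10*m + 24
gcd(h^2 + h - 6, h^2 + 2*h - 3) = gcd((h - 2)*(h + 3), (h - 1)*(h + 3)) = h + 3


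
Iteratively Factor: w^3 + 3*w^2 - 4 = (w + 2)*(w^2 + w - 2) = (w + 2)^2*(w - 1)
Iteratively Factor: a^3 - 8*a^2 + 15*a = (a)*(a^2 - 8*a + 15) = a*(a - 3)*(a - 5)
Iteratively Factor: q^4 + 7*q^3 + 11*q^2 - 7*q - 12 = (q + 1)*(q^3 + 6*q^2 + 5*q - 12) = (q + 1)*(q + 3)*(q^2 + 3*q - 4) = (q - 1)*(q + 1)*(q + 3)*(q + 4)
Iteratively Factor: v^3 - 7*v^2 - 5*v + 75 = (v - 5)*(v^2 - 2*v - 15) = (v - 5)^2*(v + 3)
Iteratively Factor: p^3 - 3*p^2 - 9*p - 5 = (p + 1)*(p^2 - 4*p - 5) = (p - 5)*(p + 1)*(p + 1)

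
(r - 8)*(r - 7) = r^2 - 15*r + 56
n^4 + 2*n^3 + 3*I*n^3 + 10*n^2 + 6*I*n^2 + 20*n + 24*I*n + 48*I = (n + 2)*(n - 3*I)*(n + 2*I)*(n + 4*I)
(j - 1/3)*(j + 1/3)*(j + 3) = j^3 + 3*j^2 - j/9 - 1/3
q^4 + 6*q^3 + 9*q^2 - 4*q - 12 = (q - 1)*(q + 2)^2*(q + 3)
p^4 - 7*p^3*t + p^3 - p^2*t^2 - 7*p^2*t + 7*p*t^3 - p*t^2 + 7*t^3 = (p + 1)*(p - 7*t)*(p - t)*(p + t)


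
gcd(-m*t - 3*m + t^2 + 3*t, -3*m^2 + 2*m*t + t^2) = -m + t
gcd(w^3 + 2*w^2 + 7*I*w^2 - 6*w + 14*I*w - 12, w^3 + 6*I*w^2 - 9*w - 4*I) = w + I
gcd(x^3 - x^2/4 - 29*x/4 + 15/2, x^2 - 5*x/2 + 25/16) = x - 5/4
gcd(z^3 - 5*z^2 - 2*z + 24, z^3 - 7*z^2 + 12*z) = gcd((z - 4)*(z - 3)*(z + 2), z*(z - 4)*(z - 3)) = z^2 - 7*z + 12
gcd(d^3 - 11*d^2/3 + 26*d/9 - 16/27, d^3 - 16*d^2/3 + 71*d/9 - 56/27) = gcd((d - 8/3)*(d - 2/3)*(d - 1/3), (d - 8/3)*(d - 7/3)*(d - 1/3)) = d^2 - 3*d + 8/9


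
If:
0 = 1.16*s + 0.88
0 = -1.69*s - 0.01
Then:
No Solution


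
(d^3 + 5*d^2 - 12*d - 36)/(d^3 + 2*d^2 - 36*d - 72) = (d - 3)/(d - 6)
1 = 1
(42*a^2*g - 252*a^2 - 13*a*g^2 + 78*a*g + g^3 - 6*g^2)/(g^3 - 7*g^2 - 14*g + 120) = (42*a^2 - 13*a*g + g^2)/(g^2 - g - 20)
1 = 1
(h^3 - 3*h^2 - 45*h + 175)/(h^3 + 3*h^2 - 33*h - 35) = (h - 5)/(h + 1)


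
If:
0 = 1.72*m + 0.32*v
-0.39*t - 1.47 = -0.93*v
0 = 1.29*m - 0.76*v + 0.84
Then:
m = -0.16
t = -1.77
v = 0.84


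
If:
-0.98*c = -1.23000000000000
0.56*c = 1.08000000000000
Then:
No Solution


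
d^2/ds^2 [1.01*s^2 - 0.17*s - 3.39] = 2.02000000000000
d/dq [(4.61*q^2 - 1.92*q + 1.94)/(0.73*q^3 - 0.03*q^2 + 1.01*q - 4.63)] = (-3.3653*q^4 + 2.8032*q^3 + 0.349900000000002*q^2 - 42.5722*q + 6.9302)/(0.5329*q^6 - 0.0438*q^5 + 1.4755*q^4 - 6.8204*q^3 + 1.2979*q^2 - 9.3526*q + 21.4369)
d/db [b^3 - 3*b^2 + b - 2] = 3*b^2 - 6*b + 1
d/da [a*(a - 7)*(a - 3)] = 3*a^2 - 20*a + 21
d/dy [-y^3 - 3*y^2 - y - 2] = -3*y^2 - 6*y - 1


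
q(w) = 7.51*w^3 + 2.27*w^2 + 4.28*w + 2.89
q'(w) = 22.53*w^2 + 4.54*w + 4.28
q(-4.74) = -766.18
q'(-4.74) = 488.96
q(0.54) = 7.05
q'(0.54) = 13.30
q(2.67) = 173.45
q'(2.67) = 177.02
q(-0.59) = -0.39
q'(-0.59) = 9.44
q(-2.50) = -110.97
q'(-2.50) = 133.74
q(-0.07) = 2.60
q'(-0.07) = 4.07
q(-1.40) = -19.26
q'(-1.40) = 42.08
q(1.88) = 68.86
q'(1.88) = 92.45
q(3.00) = 238.93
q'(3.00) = 220.67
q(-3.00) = -192.29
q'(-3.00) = 193.43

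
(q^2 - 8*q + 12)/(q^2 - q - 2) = (q - 6)/(q + 1)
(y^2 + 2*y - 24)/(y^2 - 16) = (y + 6)/(y + 4)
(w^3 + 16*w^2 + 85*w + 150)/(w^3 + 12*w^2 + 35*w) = (w^2 + 11*w + 30)/(w*(w + 7))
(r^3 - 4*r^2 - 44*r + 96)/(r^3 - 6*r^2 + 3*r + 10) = (r^2 - 2*r - 48)/(r^2 - 4*r - 5)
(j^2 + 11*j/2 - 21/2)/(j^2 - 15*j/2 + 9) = (j + 7)/(j - 6)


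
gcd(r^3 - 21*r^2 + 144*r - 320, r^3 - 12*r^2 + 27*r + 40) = r^2 - 13*r + 40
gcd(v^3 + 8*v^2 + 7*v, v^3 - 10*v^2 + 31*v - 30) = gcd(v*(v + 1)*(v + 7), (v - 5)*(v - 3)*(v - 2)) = 1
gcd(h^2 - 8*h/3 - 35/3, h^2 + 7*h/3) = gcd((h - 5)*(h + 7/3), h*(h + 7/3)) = h + 7/3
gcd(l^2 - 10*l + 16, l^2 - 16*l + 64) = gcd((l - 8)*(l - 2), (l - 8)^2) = l - 8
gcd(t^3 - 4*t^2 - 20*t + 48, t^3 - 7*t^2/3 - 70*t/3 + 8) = t^2 - 2*t - 24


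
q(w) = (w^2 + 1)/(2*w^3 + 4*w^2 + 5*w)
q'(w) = 2*w/(2*w^3 + 4*w^2 + 5*w) + (w^2 + 1)*(-6*w^2 - 8*w - 5)/(2*w^3 + 4*w^2 + 5*w)^2 = (-2*w^4 - w^2 - 8*w - 5)/(w^2*(4*w^4 + 16*w^3 + 36*w^2 + 40*w + 25))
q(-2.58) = -0.37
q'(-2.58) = -0.19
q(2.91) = 0.10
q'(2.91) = -0.02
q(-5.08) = -0.15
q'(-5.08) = -0.04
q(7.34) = 0.05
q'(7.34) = -0.01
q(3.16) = 0.09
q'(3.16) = -0.02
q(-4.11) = -0.19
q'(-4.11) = -0.07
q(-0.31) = -0.89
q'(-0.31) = -1.76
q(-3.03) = -0.30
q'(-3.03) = -0.14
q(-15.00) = -0.04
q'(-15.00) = 0.00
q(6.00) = 0.06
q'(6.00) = -0.00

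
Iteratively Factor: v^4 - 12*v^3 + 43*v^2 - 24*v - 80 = (v + 1)*(v^3 - 13*v^2 + 56*v - 80) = (v - 5)*(v + 1)*(v^2 - 8*v + 16) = (v - 5)*(v - 4)*(v + 1)*(v - 4)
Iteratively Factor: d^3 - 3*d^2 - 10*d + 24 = (d - 2)*(d^2 - d - 12) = (d - 4)*(d - 2)*(d + 3)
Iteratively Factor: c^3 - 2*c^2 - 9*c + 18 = (c - 2)*(c^2 - 9) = (c - 2)*(c + 3)*(c - 3)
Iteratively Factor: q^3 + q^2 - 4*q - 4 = (q + 1)*(q^2 - 4) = (q - 2)*(q + 1)*(q + 2)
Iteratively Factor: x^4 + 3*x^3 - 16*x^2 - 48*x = (x - 4)*(x^3 + 7*x^2 + 12*x) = (x - 4)*(x + 4)*(x^2 + 3*x) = x*(x - 4)*(x + 4)*(x + 3)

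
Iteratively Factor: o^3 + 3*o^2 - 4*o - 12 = (o - 2)*(o^2 + 5*o + 6) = (o - 2)*(o + 3)*(o + 2)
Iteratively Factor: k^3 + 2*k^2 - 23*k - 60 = (k + 3)*(k^2 - k - 20) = (k + 3)*(k + 4)*(k - 5)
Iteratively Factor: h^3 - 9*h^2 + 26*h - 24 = (h - 3)*(h^2 - 6*h + 8) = (h - 3)*(h - 2)*(h - 4)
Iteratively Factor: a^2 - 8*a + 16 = (a - 4)*(a - 4)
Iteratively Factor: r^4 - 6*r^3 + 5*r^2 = (r)*(r^3 - 6*r^2 + 5*r) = r^2*(r^2 - 6*r + 5) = r^2*(r - 1)*(r - 5)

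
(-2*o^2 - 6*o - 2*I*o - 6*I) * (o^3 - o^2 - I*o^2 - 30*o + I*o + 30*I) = -2*o^5 - 4*o^4 + 64*o^3 + 176*o^2 + 66*o + 180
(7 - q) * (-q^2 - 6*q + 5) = q^3 - q^2 - 47*q + 35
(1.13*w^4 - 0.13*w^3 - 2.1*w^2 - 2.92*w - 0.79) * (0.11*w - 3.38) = 0.1243*w^5 - 3.8337*w^4 + 0.2084*w^3 + 6.7768*w^2 + 9.7827*w + 2.6702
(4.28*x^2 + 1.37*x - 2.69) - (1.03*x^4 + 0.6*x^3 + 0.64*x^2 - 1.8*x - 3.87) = -1.03*x^4 - 0.6*x^3 + 3.64*x^2 + 3.17*x + 1.18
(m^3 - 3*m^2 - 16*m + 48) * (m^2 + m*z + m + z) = m^5 + m^4*z - 2*m^4 - 2*m^3*z - 19*m^3 - 19*m^2*z + 32*m^2 + 32*m*z + 48*m + 48*z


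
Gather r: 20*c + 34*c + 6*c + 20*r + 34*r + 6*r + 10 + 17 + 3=60*c + 60*r + 30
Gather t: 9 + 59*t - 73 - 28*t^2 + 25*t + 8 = -28*t^2 + 84*t - 56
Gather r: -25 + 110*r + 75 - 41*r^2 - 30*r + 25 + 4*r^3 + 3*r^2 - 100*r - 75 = 4*r^3 - 38*r^2 - 20*r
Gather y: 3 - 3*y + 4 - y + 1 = 8 - 4*y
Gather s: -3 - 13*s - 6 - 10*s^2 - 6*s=-10*s^2 - 19*s - 9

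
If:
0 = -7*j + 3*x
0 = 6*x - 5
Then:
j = 5/14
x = 5/6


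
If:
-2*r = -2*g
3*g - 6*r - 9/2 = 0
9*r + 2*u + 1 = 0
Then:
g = -3/2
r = -3/2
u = 25/4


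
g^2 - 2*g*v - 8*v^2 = (g - 4*v)*(g + 2*v)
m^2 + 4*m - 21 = (m - 3)*(m + 7)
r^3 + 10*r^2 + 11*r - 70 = (r - 2)*(r + 5)*(r + 7)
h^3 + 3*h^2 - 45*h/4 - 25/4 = (h - 5/2)*(h + 1/2)*(h + 5)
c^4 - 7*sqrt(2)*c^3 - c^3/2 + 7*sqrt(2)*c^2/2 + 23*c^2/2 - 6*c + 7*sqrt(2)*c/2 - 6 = (c - 1)*(c + 1/2)*(c - 6*sqrt(2))*(c - sqrt(2))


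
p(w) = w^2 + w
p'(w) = 2*w + 1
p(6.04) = 42.52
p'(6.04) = 13.08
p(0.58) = 0.92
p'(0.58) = 2.16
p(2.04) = 6.20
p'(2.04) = 5.08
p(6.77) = 52.60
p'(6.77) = 14.54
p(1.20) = 2.64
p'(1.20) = 3.40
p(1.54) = 3.91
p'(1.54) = 4.08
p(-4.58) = 16.40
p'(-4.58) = -8.16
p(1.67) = 4.46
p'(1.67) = 4.34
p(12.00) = 156.00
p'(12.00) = 25.00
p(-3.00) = 6.00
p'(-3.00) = -5.00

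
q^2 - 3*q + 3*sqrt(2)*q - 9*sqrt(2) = (q - 3)*(q + 3*sqrt(2))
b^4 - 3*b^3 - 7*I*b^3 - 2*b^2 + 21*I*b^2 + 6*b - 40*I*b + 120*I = (b - 3)*(b - 5*I)*(b - 4*I)*(b + 2*I)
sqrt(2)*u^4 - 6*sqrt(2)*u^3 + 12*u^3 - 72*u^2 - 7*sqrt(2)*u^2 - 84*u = u*(u - 7)*(u + 6*sqrt(2))*(sqrt(2)*u + sqrt(2))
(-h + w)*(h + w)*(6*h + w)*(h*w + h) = -6*h^4*w - 6*h^4 - h^3*w^2 - h^3*w + 6*h^2*w^3 + 6*h^2*w^2 + h*w^4 + h*w^3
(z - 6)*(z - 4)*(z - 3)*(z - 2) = z^4 - 15*z^3 + 80*z^2 - 180*z + 144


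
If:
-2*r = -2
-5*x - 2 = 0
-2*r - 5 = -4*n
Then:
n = 7/4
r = 1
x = -2/5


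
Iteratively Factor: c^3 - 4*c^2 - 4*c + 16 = (c - 2)*(c^2 - 2*c - 8) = (c - 4)*(c - 2)*(c + 2)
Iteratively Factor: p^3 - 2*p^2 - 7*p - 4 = (p + 1)*(p^2 - 3*p - 4) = (p - 4)*(p + 1)*(p + 1)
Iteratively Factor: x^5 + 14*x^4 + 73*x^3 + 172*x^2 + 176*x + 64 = (x + 4)*(x^4 + 10*x^3 + 33*x^2 + 40*x + 16) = (x + 1)*(x + 4)*(x^3 + 9*x^2 + 24*x + 16) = (x + 1)*(x + 4)^2*(x^2 + 5*x + 4) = (x + 1)*(x + 4)^3*(x + 1)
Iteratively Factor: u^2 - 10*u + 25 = (u - 5)*(u - 5)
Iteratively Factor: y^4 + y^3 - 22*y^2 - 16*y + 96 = (y + 4)*(y^3 - 3*y^2 - 10*y + 24) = (y - 2)*(y + 4)*(y^2 - y - 12) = (y - 2)*(y + 3)*(y + 4)*(y - 4)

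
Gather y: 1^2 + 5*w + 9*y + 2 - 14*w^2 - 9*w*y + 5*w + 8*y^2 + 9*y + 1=-14*w^2 + 10*w + 8*y^2 + y*(18 - 9*w) + 4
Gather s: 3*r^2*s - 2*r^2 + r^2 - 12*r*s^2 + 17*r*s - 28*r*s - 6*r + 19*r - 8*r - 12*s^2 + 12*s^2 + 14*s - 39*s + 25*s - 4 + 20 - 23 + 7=-r^2 - 12*r*s^2 + 5*r + s*(3*r^2 - 11*r)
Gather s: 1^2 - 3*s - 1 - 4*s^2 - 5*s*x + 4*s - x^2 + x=-4*s^2 + s*(1 - 5*x) - x^2 + x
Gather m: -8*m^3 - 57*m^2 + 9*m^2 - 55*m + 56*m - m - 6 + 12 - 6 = -8*m^3 - 48*m^2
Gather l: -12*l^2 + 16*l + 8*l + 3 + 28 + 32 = -12*l^2 + 24*l + 63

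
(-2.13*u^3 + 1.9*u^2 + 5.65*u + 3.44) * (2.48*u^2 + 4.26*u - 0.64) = -5.2824*u^5 - 4.3618*u^4 + 23.4692*u^3 + 31.3842*u^2 + 11.0384*u - 2.2016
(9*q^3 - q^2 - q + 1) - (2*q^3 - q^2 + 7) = 7*q^3 - q - 6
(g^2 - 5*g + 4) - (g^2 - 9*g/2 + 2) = 2 - g/2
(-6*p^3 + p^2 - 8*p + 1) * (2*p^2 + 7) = -12*p^5 + 2*p^4 - 58*p^3 + 9*p^2 - 56*p + 7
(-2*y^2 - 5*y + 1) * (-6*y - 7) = 12*y^3 + 44*y^2 + 29*y - 7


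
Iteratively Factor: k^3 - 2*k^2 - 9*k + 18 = (k - 3)*(k^2 + k - 6) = (k - 3)*(k + 3)*(k - 2)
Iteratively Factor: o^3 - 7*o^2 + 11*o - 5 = (o - 5)*(o^2 - 2*o + 1) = (o - 5)*(o - 1)*(o - 1)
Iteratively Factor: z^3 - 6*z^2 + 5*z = (z)*(z^2 - 6*z + 5) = z*(z - 1)*(z - 5)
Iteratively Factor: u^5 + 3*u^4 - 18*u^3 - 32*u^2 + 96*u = (u - 2)*(u^4 + 5*u^3 - 8*u^2 - 48*u) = (u - 3)*(u - 2)*(u^3 + 8*u^2 + 16*u) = (u - 3)*(u - 2)*(u + 4)*(u^2 + 4*u) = u*(u - 3)*(u - 2)*(u + 4)*(u + 4)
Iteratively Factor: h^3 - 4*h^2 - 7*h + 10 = (h + 2)*(h^2 - 6*h + 5) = (h - 1)*(h + 2)*(h - 5)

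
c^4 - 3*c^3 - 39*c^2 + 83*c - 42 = (c - 7)*(c - 1)^2*(c + 6)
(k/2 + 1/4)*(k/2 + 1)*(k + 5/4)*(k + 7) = k^4/4 + 43*k^3/16 + 243*k^2/32 + 241*k/32 + 35/16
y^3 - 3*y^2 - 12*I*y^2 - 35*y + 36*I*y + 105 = (y - 3)*(y - 7*I)*(y - 5*I)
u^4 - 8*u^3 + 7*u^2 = u^2*(u - 7)*(u - 1)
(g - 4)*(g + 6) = g^2 + 2*g - 24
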